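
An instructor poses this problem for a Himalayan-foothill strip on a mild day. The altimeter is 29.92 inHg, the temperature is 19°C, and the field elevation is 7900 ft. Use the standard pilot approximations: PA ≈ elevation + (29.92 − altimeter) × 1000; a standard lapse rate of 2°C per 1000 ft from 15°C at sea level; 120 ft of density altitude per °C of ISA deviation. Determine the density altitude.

Pressure altitude = 7900 + (29.92 − 29.92) × 1000 = 7900 + (0) = 7900 ft.
ISA temperature at 7900 ft = 15 − 2 × (7900/1000) = -0.8°C.
ISA deviation = 19 − (-0.8) = +19.8°C.
Density altitude = 7900 + 120 × (19.8) = 10276 ft.

10276 ft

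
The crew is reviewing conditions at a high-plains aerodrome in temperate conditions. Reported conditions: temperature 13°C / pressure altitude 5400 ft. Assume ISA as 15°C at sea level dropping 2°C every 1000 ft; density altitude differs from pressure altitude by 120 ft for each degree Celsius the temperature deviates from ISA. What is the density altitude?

ISA temperature at 5400 ft = 15 − 2 × (5400/1000) = 4.2°C.
ISA deviation = 13 − 4.2 = +8.8°C.
Density altitude = 5400 + 120 × (8.8) = 5400 + (+1056) = 6456 ft.

6456 ft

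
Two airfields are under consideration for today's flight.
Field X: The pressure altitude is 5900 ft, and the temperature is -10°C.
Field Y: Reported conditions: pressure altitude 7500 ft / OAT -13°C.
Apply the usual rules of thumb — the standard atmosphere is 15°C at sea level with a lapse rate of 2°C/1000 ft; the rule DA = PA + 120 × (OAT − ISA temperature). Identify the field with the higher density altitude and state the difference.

Field X: ISA temp = 3.2°C, deviation -13.2°C, DA = 5900 + 120 × (-13.2) = 4316 ft.
Field Y: ISA temp = 0°C, deviation -13°C, DA = 7500 + 120 × (-13) = 5940 ft.
Field Y is higher by 5940 − 4316 = 1624 ft.

Field Y by 1624 ft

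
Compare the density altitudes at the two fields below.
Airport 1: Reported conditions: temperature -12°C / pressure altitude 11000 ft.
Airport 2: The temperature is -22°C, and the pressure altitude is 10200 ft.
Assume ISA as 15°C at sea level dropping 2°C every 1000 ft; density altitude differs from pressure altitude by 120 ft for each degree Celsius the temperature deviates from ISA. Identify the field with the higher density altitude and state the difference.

Airport 1 by 2192 ft

Airport 1: ISA temp = -7°C, deviation -5°C, DA = 11000 + 120 × (-5) = 10400 ft.
Airport 2: ISA temp = -5.4°C, deviation -16.6°C, DA = 10200 + 120 × (-16.6) = 8208 ft.
Airport 1 is higher by 10400 − 8208 = 2192 ft.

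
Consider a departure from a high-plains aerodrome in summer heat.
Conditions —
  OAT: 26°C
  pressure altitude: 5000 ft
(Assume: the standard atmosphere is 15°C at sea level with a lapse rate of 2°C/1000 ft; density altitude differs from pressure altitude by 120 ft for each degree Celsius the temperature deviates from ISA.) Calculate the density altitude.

ISA temperature at 5000 ft = 15 − 2 × (5000/1000) = 5°C.
ISA deviation = 26 − 5 = +21°C.
Density altitude = 5000 + 120 × (21) = 5000 + (+2520) = 7520 ft.

7520 ft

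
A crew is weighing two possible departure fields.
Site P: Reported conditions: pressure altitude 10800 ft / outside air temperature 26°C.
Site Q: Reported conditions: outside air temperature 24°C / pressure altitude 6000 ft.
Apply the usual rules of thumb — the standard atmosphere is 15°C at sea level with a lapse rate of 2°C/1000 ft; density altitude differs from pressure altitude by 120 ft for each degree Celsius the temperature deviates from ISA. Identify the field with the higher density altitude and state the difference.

Site P by 6192 ft

Site P: ISA temp = -6.6°C, deviation +32.6°C, DA = 10800 + 120 × 32.6 = 14712 ft.
Site Q: ISA temp = 3°C, deviation +21°C, DA = 6000 + 120 × 21 = 8520 ft.
Site P is higher by 14712 − 8520 = 6192 ft.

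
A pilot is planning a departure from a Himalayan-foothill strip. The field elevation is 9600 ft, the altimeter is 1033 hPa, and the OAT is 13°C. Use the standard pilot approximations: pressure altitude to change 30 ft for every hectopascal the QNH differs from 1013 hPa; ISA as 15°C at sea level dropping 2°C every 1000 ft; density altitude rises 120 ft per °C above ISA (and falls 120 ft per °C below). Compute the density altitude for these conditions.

10920 ft

Pressure altitude = 9600 + (1013 − 1033) × 30 = 9600 + (-600) = 9000 ft.
ISA temperature at 9000 ft = 15 − 2 × (9000/1000) = -3°C.
ISA deviation = 13 − (-3) = +16°C.
Density altitude = 9000 + 120 × (16) = 10920 ft.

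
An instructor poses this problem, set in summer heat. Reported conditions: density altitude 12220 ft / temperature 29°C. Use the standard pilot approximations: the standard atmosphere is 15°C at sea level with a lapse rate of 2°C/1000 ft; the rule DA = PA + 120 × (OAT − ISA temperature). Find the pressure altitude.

DA = PA + 120 × (OAT − (15 − 2·PA/1000)) = PA + 120·OAT − 1800 + 0.24·PA = 1.24·PA + 120·OAT − 1800.
So 1.24·PA = 12220 − 120 × 29 + 1800 = 10540.
PA = 10540 / 1.24 = 8500 ft.

8500 ft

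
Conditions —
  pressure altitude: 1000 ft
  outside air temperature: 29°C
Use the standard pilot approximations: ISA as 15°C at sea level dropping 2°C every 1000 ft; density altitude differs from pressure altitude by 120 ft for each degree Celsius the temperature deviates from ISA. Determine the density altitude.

2920 ft

ISA temperature at 1000 ft = 15 − 2 × (1000/1000) = 13°C.
ISA deviation = 29 − 13 = +16°C.
Density altitude = 1000 + 120 × (16) = 1000 + (+1920) = 2920 ft.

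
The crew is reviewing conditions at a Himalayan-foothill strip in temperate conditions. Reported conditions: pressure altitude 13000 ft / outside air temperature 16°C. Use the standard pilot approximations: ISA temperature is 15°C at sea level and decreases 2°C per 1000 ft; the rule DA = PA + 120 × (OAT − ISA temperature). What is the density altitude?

ISA temperature at 13000 ft = 15 − 2 × (13000/1000) = -11°C.
ISA deviation = 16 − (-11) = +27°C.
Density altitude = 13000 + 120 × (27) = 13000 + (+3240) = 16240 ft.

16240 ft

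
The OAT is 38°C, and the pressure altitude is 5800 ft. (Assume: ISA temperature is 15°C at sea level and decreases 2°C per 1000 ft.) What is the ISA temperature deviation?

ISA temperature at 5800 ft = 15 − 2 × (5800/1000) = 3.4°C.
Deviation = OAT − ISA = 38 − 3.4 = +34.6°C.

ISA+34.6°C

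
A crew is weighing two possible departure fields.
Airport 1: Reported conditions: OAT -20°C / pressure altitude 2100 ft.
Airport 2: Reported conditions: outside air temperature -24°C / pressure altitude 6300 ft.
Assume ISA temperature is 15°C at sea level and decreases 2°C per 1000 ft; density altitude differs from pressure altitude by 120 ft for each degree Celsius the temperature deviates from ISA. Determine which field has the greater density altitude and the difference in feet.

Airport 1: ISA temp = 10.8°C, deviation -30.8°C, DA = 2100 + 120 × (-30.8) = -1596 ft.
Airport 2: ISA temp = 2.4°C, deviation -26.4°C, DA = 6300 + 120 × (-26.4) = 3132 ft.
Airport 2 is higher by 3132 − (-1596) = 4728 ft.

Airport 2 by 4728 ft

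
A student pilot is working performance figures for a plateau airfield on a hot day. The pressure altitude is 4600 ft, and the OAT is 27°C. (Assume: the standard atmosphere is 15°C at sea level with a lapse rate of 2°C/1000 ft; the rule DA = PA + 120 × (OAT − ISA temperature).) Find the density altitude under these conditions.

7144 ft

ISA temperature at 4600 ft = 15 − 2 × (4600/1000) = 5.8°C.
ISA deviation = 27 − 5.8 = +21.2°C.
Density altitude = 4600 + 120 × (21.2) = 4600 + (+2544) = 7144 ft.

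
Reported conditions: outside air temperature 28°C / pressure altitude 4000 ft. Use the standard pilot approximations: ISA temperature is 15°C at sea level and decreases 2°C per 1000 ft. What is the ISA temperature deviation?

ISA temperature at 4000 ft = 15 − 2 × (4000/1000) = 7°C.
Deviation = OAT − ISA = 28 − 7 = +21°C.

ISA+21°C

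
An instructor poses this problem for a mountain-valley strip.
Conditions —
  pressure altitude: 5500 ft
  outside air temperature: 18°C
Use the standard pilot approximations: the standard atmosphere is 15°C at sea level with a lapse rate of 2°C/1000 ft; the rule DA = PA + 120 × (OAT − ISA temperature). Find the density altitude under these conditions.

ISA temperature at 5500 ft = 15 − 2 × (5500/1000) = 4°C.
ISA deviation = 18 − 4 = +14°C.
Density altitude = 5500 + 120 × (14) = 5500 + (+1680) = 7180 ft.

7180 ft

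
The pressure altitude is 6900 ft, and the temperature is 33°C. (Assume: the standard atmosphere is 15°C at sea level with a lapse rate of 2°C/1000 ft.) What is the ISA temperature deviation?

ISA temperature at 6900 ft = 15 − 2 × (6900/1000) = 1.2°C.
Deviation = OAT − ISA = 33 − 1.2 = +31.8°C.

ISA+31.8°C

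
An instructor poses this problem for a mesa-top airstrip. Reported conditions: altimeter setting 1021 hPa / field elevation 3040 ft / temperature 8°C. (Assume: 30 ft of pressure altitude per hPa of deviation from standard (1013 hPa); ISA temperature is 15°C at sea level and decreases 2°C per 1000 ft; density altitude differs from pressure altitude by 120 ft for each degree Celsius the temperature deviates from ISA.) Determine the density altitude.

Pressure altitude = 3040 + (1013 − 1021) × 30 = 3040 + (-240) = 2800 ft.
ISA temperature at 2800 ft = 15 − 2 × (2800/1000) = 9.4°C.
ISA deviation = 8 − 9.4 = -1.4°C.
Density altitude = 2800 + 120 × (-1.4) = 2632 ft.

2632 ft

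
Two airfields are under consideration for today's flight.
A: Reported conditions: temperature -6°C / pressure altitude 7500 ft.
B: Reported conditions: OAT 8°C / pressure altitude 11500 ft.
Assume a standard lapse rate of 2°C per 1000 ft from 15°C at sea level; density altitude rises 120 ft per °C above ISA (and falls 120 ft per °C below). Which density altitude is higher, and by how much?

A: ISA temp = 0°C, deviation -6°C, DA = 7500 + 120 × (-6) = 6780 ft.
B: ISA temp = -8°C, deviation +16°C, DA = 11500 + 120 × 16 = 13420 ft.
B is higher by 13420 − 6780 = 6640 ft.

B by 6640 ft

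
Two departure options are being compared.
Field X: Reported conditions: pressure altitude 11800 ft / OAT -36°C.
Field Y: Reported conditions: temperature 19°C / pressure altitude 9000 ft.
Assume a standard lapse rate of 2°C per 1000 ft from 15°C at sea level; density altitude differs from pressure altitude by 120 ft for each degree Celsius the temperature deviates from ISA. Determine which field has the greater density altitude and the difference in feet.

Field Y by 3128 ft

Field X: ISA temp = -8.6°C, deviation -27.4°C, DA = 11800 + 120 × (-27.4) = 8512 ft.
Field Y: ISA temp = -3°C, deviation +22°C, DA = 9000 + 120 × 22 = 11640 ft.
Field Y is higher by 11640 − 8512 = 3128 ft.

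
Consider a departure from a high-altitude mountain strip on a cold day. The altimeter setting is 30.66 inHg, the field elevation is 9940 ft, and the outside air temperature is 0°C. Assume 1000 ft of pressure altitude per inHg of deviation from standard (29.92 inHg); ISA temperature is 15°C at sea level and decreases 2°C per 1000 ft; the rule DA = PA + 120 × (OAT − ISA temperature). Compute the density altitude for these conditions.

9608 ft

Pressure altitude = 9940 + (29.92 − 30.66) × 1000 = 9940 + (-740) = 9200 ft.
ISA temperature at 9200 ft = 15 − 2 × (9200/1000) = -3.4°C.
ISA deviation = 0 − (-3.4) = +3.4°C.
Density altitude = 9200 + 120 × (3.4) = 9608 ft.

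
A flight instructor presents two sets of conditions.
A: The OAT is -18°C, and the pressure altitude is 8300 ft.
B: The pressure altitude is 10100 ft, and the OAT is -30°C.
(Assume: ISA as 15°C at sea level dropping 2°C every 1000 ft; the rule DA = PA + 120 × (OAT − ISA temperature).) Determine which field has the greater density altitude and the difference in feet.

A: ISA temp = -1.6°C, deviation -16.4°C, DA = 8300 + 120 × (-16.4) = 6332 ft.
B: ISA temp = -5.2°C, deviation -24.8°C, DA = 10100 + 120 × (-24.8) = 7124 ft.
B is higher by 7124 − 6332 = 792 ft.

B by 792 ft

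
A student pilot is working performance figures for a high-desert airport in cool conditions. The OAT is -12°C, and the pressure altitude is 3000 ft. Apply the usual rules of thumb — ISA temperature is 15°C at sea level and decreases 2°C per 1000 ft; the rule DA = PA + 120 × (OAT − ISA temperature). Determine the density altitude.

ISA temperature at 3000 ft = 15 − 2 × (3000/1000) = 9°C.
ISA deviation = -12 − 9 = -21°C.
Density altitude = 3000 + 120 × (-21) = 3000 + (-2520) = 480 ft.

480 ft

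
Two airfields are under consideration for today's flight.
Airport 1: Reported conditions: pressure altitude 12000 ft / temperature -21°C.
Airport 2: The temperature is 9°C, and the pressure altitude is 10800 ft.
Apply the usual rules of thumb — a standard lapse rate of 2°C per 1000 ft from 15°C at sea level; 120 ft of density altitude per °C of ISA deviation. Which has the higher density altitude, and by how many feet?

Airport 1: ISA temp = -9°C, deviation -12°C, DA = 12000 + 120 × (-12) = 10560 ft.
Airport 2: ISA temp = -6.6°C, deviation +15.6°C, DA = 10800 + 120 × 15.6 = 12672 ft.
Airport 2 is higher by 12672 − 10560 = 2112 ft.

Airport 2 by 2112 ft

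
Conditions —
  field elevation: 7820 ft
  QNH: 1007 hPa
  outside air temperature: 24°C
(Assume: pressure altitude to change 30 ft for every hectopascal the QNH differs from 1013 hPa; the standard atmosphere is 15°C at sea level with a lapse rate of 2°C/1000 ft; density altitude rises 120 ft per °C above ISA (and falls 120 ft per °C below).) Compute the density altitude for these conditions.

Pressure altitude = 7820 + (1013 − 1007) × 30 = 7820 + (+180) = 8000 ft.
ISA temperature at 8000 ft = 15 − 2 × (8000/1000) = -1°C.
ISA deviation = 24 − (-1) = +25°C.
Density altitude = 8000 + 120 × (25) = 11000 ft.

11000 ft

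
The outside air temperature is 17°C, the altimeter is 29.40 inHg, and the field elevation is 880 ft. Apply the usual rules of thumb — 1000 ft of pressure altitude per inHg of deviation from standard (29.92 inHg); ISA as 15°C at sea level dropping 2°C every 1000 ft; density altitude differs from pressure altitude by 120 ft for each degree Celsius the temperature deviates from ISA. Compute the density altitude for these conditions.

Pressure altitude = 880 + (29.92 − 29.40) × 1000 = 880 + (+520) = 1400 ft.
ISA temperature at 1400 ft = 15 − 2 × (1400/1000) = 12.2°C.
ISA deviation = 17 − 12.2 = +4.8°C.
Density altitude = 1400 + 120 × (4.8) = 1976 ft.

1976 ft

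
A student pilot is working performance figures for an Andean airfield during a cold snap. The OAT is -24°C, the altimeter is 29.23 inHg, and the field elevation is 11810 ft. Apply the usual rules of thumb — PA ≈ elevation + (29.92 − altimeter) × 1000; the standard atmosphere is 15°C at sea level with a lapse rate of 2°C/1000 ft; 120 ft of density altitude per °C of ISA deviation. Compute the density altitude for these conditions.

Pressure altitude = 11810 + (29.92 − 29.23) × 1000 = 11810 + (+690) = 12500 ft.
ISA temperature at 12500 ft = 15 − 2 × (12500/1000) = -10°C.
ISA deviation = -24 − (-10) = -14°C.
Density altitude = 12500 + 120 × (-14) = 10820 ft.

10820 ft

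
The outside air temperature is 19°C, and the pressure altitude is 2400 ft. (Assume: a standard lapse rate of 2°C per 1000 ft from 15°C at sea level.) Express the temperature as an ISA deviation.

ISA+8.8°C

ISA temperature at 2400 ft = 15 − 2 × (2400/1000) = 10.2°C.
Deviation = OAT − ISA = 19 − 10.2 = +8.8°C.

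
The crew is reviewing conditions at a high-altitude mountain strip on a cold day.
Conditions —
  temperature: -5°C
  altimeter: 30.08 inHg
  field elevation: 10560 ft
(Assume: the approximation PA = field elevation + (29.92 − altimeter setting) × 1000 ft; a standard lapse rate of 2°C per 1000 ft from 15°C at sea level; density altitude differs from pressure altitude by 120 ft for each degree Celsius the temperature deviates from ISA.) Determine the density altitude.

Pressure altitude = 10560 + (29.92 − 30.08) × 1000 = 10560 + (-160) = 10400 ft.
ISA temperature at 10400 ft = 15 − 2 × (10400/1000) = -5.8°C.
ISA deviation = -5 − (-5.8) = +0.8°C.
Density altitude = 10400 + 120 × (0.8) = 10496 ft.

10496 ft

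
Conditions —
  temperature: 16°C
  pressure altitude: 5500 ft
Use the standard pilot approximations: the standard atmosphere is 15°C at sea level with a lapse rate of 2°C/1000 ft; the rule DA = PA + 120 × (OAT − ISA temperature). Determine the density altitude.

6940 ft

ISA temperature at 5500 ft = 15 − 2 × (5500/1000) = 4°C.
ISA deviation = 16 − 4 = +12°C.
Density altitude = 5500 + 120 × (12) = 5500 + (+1440) = 6940 ft.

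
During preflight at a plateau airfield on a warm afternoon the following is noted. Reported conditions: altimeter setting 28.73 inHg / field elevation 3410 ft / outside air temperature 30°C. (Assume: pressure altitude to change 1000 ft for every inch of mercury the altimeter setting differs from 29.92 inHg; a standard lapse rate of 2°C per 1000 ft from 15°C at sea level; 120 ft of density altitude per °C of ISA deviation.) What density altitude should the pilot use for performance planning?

Pressure altitude = 3410 + (29.92 − 28.73) × 1000 = 3410 + (+1190) = 4600 ft.
ISA temperature at 4600 ft = 15 − 2 × (4600/1000) = 5.8°C.
ISA deviation = 30 − 5.8 = +24.2°C.
Density altitude = 4600 + 120 × (24.2) = 7504 ft.

7504 ft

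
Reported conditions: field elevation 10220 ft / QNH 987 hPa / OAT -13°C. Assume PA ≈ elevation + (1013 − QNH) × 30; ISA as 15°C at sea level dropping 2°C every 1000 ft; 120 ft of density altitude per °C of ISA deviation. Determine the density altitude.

10280 ft

Pressure altitude = 10220 + (1013 − 987) × 30 = 10220 + (+780) = 11000 ft.
ISA temperature at 11000 ft = 15 − 2 × (11000/1000) = -7°C.
ISA deviation = -13 − (-7) = -6°C.
Density altitude = 11000 + 120 × (-6) = 10280 ft.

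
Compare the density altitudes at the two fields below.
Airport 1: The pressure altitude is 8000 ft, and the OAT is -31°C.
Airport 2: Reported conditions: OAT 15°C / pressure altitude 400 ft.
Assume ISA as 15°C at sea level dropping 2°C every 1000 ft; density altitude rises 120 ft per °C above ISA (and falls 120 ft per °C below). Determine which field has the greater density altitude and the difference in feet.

Airport 1 by 3904 ft

Airport 1: ISA temp = -1°C, deviation -30°C, DA = 8000 + 120 × (-30) = 4400 ft.
Airport 2: ISA temp = 14.2°C, deviation +0.8°C, DA = 400 + 120 × 0.8 = 496 ft.
Airport 1 is higher by 4400 − 496 = 3904 ft.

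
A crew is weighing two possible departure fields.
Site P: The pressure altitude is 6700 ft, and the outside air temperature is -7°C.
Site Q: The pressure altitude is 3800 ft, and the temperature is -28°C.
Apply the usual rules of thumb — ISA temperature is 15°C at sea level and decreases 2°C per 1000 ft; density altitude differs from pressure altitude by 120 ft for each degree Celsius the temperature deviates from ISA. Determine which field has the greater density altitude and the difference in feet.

Site P by 6116 ft

Site P: ISA temp = 1.6°C, deviation -8.6°C, DA = 6700 + 120 × (-8.6) = 5668 ft.
Site Q: ISA temp = 7.4°C, deviation -35.4°C, DA = 3800 + 120 × (-35.4) = -448 ft.
Site P is higher by 5668 − (-448) = 6116 ft.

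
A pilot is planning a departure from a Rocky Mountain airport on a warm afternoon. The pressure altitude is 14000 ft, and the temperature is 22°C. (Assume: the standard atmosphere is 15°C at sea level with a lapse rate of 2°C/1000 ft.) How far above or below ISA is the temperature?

ISA temperature at 14000 ft = 15 − 2 × (14000/1000) = -13°C.
Deviation = OAT − ISA = 22 − (-13) = +35°C.

ISA+35°C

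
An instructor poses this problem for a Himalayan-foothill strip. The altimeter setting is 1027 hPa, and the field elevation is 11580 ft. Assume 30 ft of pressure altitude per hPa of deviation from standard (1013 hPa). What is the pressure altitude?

Pressure correction = (1013 − 1027) × 30 = -420 ft.
Pressure altitude = 11580 + (-420) = 11160 ft.

11160 ft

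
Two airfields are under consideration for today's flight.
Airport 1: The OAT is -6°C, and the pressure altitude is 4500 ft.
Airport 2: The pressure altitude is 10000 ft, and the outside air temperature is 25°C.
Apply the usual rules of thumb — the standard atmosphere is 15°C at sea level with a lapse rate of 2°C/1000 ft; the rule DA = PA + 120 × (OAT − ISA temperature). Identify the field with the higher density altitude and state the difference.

Airport 2 by 10540 ft

Airport 1: ISA temp = 6°C, deviation -12°C, DA = 4500 + 120 × (-12) = 3060 ft.
Airport 2: ISA temp = -5°C, deviation +30°C, DA = 10000 + 120 × 30 = 13600 ft.
Airport 2 is higher by 13600 − 3060 = 10540 ft.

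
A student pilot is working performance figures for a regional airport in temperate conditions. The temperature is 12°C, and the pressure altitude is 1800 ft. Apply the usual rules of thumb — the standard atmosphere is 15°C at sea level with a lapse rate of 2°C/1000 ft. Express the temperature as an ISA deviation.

ISA temperature at 1800 ft = 15 − 2 × (1800/1000) = 11.4°C.
Deviation = OAT − ISA = 12 − 11.4 = +0.6°C.

ISA+0.6°C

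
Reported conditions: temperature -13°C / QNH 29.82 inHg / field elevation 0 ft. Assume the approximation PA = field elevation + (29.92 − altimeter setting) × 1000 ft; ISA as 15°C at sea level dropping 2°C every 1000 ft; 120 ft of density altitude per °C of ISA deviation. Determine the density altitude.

Pressure altitude = 0 + (29.92 − 29.82) × 1000 = 0 + (+100) = 100 ft.
ISA temperature at 100 ft = 15 − 2 × (100/1000) = 14.8°C.
ISA deviation = -13 − 14.8 = -27.8°C.
Density altitude = 100 + 120 × (-27.8) = -3236 ft.

-3236 ft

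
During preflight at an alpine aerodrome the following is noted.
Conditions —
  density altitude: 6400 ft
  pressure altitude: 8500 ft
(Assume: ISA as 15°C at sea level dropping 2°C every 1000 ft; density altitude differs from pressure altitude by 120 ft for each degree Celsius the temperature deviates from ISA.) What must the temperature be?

Density altitude − pressure altitude = 6400 − 8500 = -2100 ft.
At 120 ft/°C that is an ISA deviation of -2100/120 = -17.5°C.
ISA temperature at 8500 ft = 15 − 2 × (8500/1000) = -2°C.
OAT = ISA + deviation = -2 + (-17.5) = -19.5°C.

-19.5°C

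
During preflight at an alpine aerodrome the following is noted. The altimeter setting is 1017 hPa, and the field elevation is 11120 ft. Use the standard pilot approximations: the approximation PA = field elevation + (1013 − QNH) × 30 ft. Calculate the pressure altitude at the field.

Pressure correction = (1013 − 1017) × 30 = -120 ft.
Pressure altitude = 11120 + (-120) = 11000 ft.

11000 ft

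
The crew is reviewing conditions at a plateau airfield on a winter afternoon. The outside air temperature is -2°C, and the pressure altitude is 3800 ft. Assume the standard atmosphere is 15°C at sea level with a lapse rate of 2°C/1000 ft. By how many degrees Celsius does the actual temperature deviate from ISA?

ISA-9.4°C

ISA temperature at 3800 ft = 15 − 2 × (3800/1000) = 7.4°C.
Deviation = OAT − ISA = -2 − 7.4 = -9.4°C.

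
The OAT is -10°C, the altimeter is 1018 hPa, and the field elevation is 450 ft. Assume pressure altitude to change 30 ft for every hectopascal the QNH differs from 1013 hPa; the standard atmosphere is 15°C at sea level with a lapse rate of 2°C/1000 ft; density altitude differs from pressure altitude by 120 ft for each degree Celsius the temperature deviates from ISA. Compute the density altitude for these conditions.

Pressure altitude = 450 + (1013 − 1018) × 30 = 450 + (-150) = 300 ft.
ISA temperature at 300 ft = 15 − 2 × (300/1000) = 14.4°C.
ISA deviation = -10 − 14.4 = -24.4°C.
Density altitude = 300 + 120 × (-24.4) = -2628 ft.

-2628 ft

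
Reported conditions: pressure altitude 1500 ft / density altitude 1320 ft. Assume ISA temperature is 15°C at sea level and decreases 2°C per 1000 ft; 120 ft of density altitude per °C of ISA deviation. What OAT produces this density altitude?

10.5°C

Density altitude − pressure altitude = 1320 − 1500 = -180 ft.
At 120 ft/°C that is an ISA deviation of -180/120 = -1.5°C.
ISA temperature at 1500 ft = 15 − 2 × (1500/1000) = 12°C.
OAT = ISA + deviation = 12 + (-1.5) = 10.5°C.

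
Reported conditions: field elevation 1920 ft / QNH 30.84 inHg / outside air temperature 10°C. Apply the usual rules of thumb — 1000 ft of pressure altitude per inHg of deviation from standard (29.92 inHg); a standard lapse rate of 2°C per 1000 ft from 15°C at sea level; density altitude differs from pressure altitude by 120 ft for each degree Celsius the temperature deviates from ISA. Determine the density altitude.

640 ft

Pressure altitude = 1920 + (29.92 − 30.84) × 1000 = 1920 + (-920) = 1000 ft.
ISA temperature at 1000 ft = 15 − 2 × (1000/1000) = 13°C.
ISA deviation = 10 − 13 = -3°C.
Density altitude = 1000 + 120 × (-3) = 640 ft.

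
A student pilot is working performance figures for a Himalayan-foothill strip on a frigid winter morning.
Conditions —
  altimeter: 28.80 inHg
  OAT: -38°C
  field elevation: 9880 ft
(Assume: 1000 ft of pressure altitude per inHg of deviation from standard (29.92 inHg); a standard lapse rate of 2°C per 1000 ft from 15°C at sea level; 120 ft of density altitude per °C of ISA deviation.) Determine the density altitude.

7280 ft

Pressure altitude = 9880 + (29.92 − 28.80) × 1000 = 9880 + (+1120) = 11000 ft.
ISA temperature at 11000 ft = 15 − 2 × (11000/1000) = -7°C.
ISA deviation = -38 − (-7) = -31°C.
Density altitude = 11000 + 120 × (-31) = 7280 ft.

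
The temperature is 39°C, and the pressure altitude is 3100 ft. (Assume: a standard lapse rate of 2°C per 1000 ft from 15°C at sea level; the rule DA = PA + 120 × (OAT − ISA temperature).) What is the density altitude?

ISA temperature at 3100 ft = 15 − 2 × (3100/1000) = 8.8°C.
ISA deviation = 39 − 8.8 = +30.2°C.
Density altitude = 3100 + 120 × (30.2) = 3100 + (+3624) = 6724 ft.

6724 ft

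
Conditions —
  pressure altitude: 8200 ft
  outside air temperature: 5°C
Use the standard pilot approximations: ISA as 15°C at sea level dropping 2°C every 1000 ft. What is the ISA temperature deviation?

ISA temperature at 8200 ft = 15 − 2 × (8200/1000) = -1.4°C.
Deviation = OAT − ISA = 5 − (-1.4) = +6.4°C.

ISA+6.4°C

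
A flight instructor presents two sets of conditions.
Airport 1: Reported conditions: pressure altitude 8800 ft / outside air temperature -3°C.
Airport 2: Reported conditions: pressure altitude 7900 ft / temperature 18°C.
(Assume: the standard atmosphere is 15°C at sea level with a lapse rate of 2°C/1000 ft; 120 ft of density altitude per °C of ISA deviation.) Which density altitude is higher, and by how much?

Airport 2 by 1404 ft

Airport 1: ISA temp = -2.6°C, deviation -0.4°C, DA = 8800 + 120 × (-0.4) = 8752 ft.
Airport 2: ISA temp = -0.8°C, deviation +18.8°C, DA = 7900 + 120 × 18.8 = 10156 ft.
Airport 2 is higher by 10156 − 8752 = 1404 ft.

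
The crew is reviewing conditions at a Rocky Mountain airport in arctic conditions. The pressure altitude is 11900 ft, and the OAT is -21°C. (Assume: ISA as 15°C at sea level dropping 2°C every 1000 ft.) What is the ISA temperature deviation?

ISA-12.2°C

ISA temperature at 11900 ft = 15 − 2 × (11900/1000) = -8.8°C.
Deviation = OAT − ISA = -21 − (-8.8) = -12.2°C.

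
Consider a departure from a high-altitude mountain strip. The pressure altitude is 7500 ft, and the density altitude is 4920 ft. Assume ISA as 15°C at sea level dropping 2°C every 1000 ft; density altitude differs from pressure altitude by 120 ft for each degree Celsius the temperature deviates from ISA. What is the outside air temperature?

-21.5°C

Density altitude − pressure altitude = 4920 − 7500 = -2580 ft.
At 120 ft/°C that is an ISA deviation of -2580/120 = -21.5°C.
ISA temperature at 7500 ft = 15 − 2 × (7500/1000) = 0°C.
OAT = ISA + deviation = 0 + (-21.5) = -21.5°C.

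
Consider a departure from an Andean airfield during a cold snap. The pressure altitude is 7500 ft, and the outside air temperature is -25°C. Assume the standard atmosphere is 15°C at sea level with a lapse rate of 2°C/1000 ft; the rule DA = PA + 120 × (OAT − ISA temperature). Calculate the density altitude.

ISA temperature at 7500 ft = 15 − 2 × (7500/1000) = 0°C.
ISA deviation = -25 − 0 = -25°C.
Density altitude = 7500 + 120 × (-25) = 7500 + (-3000) = 4500 ft.

4500 ft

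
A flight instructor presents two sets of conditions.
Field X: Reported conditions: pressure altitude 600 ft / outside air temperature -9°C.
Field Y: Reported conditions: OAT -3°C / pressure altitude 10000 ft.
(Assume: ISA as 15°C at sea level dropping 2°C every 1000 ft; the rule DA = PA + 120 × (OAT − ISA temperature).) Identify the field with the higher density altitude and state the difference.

Field Y by 12376 ft

Field X: ISA temp = 13.8°C, deviation -22.8°C, DA = 600 + 120 × (-22.8) = -2136 ft.
Field Y: ISA temp = -5°C, deviation +2°C, DA = 10000 + 120 × 2 = 10240 ft.
Field Y is higher by 10240 − (-2136) = 12376 ft.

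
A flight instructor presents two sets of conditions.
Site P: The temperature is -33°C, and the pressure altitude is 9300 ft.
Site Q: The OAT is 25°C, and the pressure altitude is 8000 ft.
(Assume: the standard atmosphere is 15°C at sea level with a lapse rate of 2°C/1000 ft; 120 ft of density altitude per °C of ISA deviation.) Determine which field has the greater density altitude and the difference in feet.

Site Q by 5348 ft

Site P: ISA temp = -3.6°C, deviation -29.4°C, DA = 9300 + 120 × (-29.4) = 5772 ft.
Site Q: ISA temp = -1°C, deviation +26°C, DA = 8000 + 120 × 26 = 11120 ft.
Site Q is higher by 11120 − 5772 = 5348 ft.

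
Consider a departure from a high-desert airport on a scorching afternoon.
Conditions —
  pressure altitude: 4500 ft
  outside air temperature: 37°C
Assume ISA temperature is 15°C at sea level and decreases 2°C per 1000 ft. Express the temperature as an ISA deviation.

ISA+31°C

ISA temperature at 4500 ft = 15 − 2 × (4500/1000) = 6°C.
Deviation = OAT − ISA = 37 − 6 = +31°C.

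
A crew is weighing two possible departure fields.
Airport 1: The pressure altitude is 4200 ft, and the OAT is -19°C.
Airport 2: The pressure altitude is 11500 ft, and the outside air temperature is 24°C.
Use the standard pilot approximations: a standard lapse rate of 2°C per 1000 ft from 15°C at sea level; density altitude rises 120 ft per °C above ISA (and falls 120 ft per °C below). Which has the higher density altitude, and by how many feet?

Airport 1: ISA temp = 6.6°C, deviation -25.6°C, DA = 4200 + 120 × (-25.6) = 1128 ft.
Airport 2: ISA temp = -8°C, deviation +32°C, DA = 11500 + 120 × 32 = 15340 ft.
Airport 2 is higher by 15340 − 1128 = 14212 ft.

Airport 2 by 14212 ft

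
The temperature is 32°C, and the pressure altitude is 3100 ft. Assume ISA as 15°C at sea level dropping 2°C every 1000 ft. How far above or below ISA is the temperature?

ISA temperature at 3100 ft = 15 − 2 × (3100/1000) = 8.8°C.
Deviation = OAT − ISA = 32 − 8.8 = +23.2°C.

ISA+23.2°C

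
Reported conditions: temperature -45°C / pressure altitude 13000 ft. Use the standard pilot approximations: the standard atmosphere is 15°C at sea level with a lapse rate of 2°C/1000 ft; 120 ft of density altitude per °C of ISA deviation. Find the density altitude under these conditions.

ISA temperature at 13000 ft = 15 − 2 × (13000/1000) = -11°C.
ISA deviation = -45 − (-11) = -34°C.
Density altitude = 13000 + 120 × (-34) = 13000 + (-4080) = 8920 ft.

8920 ft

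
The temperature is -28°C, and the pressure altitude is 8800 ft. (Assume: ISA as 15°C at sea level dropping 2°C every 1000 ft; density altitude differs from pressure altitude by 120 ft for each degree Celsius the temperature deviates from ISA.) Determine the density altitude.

5752 ft

ISA temperature at 8800 ft = 15 − 2 × (8800/1000) = -2.6°C.
ISA deviation = -28 − (-2.6) = -25.4°C.
Density altitude = 8800 + 120 × (-25.4) = 8800 + (-3048) = 5752 ft.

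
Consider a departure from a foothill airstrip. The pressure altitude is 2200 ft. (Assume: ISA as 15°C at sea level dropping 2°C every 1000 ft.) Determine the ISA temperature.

ISA temperature = 15 − 2 × (2200/1000) = 15 − 4.4 = 10.6°C.

10.6°C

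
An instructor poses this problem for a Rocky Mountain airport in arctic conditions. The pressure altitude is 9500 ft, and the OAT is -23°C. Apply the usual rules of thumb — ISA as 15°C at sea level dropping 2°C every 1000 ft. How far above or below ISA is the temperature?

ISA-19°C

ISA temperature at 9500 ft = 15 − 2 × (9500/1000) = -4°C.
Deviation = OAT − ISA = -23 − (-4) = -19°C.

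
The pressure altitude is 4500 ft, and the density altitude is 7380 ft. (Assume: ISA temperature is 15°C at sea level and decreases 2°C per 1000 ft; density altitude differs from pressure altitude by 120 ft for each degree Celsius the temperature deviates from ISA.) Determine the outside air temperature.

Density altitude − pressure altitude = 7380 − 4500 = +2880 ft.
At 120 ft/°C that is an ISA deviation of 2880/120 = +24°C.
ISA temperature at 4500 ft = 15 − 2 × (4500/1000) = 6°C.
OAT = ISA + deviation = 6 + (+24) = 30°C.

30°C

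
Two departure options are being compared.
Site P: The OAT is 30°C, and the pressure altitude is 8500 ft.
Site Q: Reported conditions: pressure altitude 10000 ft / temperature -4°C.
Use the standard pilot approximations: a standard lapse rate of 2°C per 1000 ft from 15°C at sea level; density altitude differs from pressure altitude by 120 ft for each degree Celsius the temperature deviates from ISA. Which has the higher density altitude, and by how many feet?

Site P: ISA temp = -2°C, deviation +32°C, DA = 8500 + 120 × 32 = 12340 ft.
Site Q: ISA temp = -5°C, deviation +1°C, DA = 10000 + 120 × 1 = 10120 ft.
Site P is higher by 12340 − 10120 = 2220 ft.

Site P by 2220 ft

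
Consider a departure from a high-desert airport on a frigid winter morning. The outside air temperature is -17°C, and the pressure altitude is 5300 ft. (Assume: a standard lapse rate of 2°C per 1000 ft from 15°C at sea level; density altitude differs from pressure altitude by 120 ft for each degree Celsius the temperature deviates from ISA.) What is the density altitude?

2732 ft

ISA temperature at 5300 ft = 15 − 2 × (5300/1000) = 4.4°C.
ISA deviation = -17 − 4.4 = -21.4°C.
Density altitude = 5300 + 120 × (-21.4) = 5300 + (-2568) = 2732 ft.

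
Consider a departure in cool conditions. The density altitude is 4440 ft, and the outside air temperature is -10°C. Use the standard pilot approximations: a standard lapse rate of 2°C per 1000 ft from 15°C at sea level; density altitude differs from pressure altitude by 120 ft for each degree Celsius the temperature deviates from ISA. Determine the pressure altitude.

6000 ft

DA = PA + 120 × (OAT − (15 − 2·PA/1000)) = PA + 120·OAT − 1800 + 0.24·PA = 1.24·PA + 120·OAT − 1800.
So 1.24·PA = 4440 − 120 × (-10) + 1800 = 7440.
PA = 7440 / 1.24 = 6000 ft.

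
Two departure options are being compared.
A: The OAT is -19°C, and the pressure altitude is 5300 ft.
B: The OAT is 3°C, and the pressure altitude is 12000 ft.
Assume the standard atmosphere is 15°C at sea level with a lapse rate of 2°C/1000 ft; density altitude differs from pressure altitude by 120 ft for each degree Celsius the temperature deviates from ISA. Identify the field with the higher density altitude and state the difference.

B by 10948 ft

A: ISA temp = 4.4°C, deviation -23.4°C, DA = 5300 + 120 × (-23.4) = 2492 ft.
B: ISA temp = -9°C, deviation +12°C, DA = 12000 + 120 × 12 = 13440 ft.
B is higher by 13440 − 2492 = 10948 ft.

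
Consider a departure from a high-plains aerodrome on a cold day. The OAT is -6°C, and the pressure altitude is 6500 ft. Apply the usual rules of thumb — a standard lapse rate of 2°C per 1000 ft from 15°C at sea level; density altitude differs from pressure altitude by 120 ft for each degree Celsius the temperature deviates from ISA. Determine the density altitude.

ISA temperature at 6500 ft = 15 − 2 × (6500/1000) = 2°C.
ISA deviation = -6 − 2 = -8°C.
Density altitude = 6500 + 120 × (-8) = 6500 + (-960) = 5540 ft.

5540 ft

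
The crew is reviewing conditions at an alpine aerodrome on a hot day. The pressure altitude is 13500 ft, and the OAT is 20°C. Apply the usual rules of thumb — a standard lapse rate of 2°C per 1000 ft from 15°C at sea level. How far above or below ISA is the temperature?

ISA temperature at 13500 ft = 15 − 2 × (13500/1000) = -12°C.
Deviation = OAT − ISA = 20 − (-12) = +32°C.

ISA+32°C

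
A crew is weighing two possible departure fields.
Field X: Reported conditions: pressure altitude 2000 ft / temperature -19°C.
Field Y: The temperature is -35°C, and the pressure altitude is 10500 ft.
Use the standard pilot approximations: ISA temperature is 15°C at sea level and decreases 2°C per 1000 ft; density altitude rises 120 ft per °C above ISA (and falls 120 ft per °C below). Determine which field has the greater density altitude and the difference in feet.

Field Y by 8620 ft

Field X: ISA temp = 11°C, deviation -30°C, DA = 2000 + 120 × (-30) = -1600 ft.
Field Y: ISA temp = -6°C, deviation -29°C, DA = 10500 + 120 × (-29) = 7020 ft.
Field Y is higher by 7020 − (-1600) = 8620 ft.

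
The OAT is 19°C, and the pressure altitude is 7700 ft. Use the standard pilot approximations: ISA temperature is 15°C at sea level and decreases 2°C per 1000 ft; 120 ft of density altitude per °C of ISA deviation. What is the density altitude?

ISA temperature at 7700 ft = 15 − 2 × (7700/1000) = -0.4°C.
ISA deviation = 19 − (-0.4) = +19.4°C.
Density altitude = 7700 + 120 × (19.4) = 7700 + (+2328) = 10028 ft.

10028 ft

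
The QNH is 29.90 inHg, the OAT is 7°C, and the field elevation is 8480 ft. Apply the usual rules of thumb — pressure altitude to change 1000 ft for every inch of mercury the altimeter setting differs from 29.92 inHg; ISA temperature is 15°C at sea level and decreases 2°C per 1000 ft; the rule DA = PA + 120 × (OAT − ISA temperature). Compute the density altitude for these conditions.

Pressure altitude = 8480 + (29.92 − 29.90) × 1000 = 8480 + (+20) = 8500 ft.
ISA temperature at 8500 ft = 15 − 2 × (8500/1000) = -2°C.
ISA deviation = 7 − (-2) = +9°C.
Density altitude = 8500 + 120 × (9) = 9580 ft.

9580 ft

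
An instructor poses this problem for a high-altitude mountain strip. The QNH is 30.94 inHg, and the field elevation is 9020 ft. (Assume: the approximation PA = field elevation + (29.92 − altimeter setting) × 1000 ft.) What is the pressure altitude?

Pressure correction = (29.92 − 30.94) × 1000 = -1020 ft.
Pressure altitude = 9020 + (-1020) = 8000 ft.

8000 ft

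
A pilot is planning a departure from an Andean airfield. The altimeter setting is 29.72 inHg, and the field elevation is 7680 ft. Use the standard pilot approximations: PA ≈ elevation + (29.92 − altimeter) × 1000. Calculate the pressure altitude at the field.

Pressure correction = (29.92 − 29.72) × 1000 = +200 ft.
Pressure altitude = 7680 + (+200) = 7880 ft.

7880 ft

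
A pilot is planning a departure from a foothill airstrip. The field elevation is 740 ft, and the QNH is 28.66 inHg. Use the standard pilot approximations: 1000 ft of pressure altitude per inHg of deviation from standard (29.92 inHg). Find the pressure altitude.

2000 ft

Pressure correction = (29.92 − 28.66) × 1000 = +1260 ft.
Pressure altitude = 740 + (+1260) = 2000 ft.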